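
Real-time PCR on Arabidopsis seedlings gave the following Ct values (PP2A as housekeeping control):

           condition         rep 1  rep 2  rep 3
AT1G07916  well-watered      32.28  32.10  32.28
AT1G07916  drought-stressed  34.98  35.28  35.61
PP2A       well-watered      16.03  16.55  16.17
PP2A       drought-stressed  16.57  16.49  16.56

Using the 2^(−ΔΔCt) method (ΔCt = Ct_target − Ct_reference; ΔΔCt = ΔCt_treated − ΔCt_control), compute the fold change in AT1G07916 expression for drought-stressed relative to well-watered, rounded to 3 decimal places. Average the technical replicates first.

Mean Ct: AT1G07916 well-watered 32.220; AT1G07916 drought-stressed 35.290; PP2A well-watered 16.250; PP2A drought-stressed 16.540
ΔCt(well-watered) = 32.220 − 16.250 = 15.970
ΔCt(drought-stressed) = 35.290 − 16.540 = 18.750
ΔΔCt = 18.750 − 15.970 = 2.780
Fold change = 2^(−2.780) = 0.1456

0.146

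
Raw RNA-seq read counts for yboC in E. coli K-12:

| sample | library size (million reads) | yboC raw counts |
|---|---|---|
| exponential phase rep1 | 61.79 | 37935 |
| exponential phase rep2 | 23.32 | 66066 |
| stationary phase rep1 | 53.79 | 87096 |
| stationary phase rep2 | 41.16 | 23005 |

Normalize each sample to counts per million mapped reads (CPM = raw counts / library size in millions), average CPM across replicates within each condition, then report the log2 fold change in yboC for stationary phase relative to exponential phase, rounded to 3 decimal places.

CPM(exponential phase rep1) = 37935 / 61.79 = 613.9343
CPM(exponential phase rep2) = 66066 / 23.32 = 2833.0189
CPM(stationary phase rep1) = 87096 / 53.79 = 1619.1857
CPM(stationary phase rep2) = 23005 / 41.16 = 558.9164
mean CPM(exponential phase) = 1723.4766; mean CPM(stationary phase) = 1089.0511
Fold change = 1089.0511 / 1723.4766 = 0.63189
log2(0.63189) = -0.6623

-0.662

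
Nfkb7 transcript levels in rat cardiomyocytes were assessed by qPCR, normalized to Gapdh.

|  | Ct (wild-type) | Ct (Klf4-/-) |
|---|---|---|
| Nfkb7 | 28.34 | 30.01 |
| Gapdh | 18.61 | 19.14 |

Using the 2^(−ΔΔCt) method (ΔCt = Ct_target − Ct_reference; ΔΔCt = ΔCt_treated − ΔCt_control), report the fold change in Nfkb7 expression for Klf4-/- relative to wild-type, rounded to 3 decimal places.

0.454

ΔCt(wild-type) = 28.340 − 18.610 = 9.730
ΔCt(Klf4-/-) = 30.010 − 19.140 = 10.870
ΔΔCt = 10.870 − 9.730 = 1.140
Fold change = 2^(−1.140) = 0.4538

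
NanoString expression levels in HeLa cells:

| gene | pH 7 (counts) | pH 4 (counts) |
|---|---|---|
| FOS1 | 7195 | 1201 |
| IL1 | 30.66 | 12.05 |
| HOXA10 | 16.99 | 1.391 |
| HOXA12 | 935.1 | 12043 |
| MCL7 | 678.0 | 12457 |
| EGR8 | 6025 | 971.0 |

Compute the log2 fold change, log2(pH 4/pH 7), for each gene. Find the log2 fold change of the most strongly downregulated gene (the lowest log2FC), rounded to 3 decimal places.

log2(1201/7195) = -2.583  (FOS1)
log2(12.05/30.66) = -1.347  (IL1)
log2(1.391/16.99) = -3.610  (HOXA10)
log2(12043/935.1) = 3.687  (HOXA12)
log2(12457/678.0) = 4.200  (MCL7)
log2(971.0/6025) = -2.633  (EGR8)
HOXA10 is most strongly downregulated.

-3.610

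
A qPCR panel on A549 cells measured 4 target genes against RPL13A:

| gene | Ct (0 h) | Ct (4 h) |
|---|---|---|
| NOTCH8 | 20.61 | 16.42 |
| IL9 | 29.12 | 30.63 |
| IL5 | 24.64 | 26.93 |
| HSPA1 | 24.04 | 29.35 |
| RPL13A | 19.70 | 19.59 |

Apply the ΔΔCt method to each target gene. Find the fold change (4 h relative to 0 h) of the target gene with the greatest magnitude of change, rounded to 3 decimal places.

NOTCH8: ΔΔCt = (16.42−19.59) − (20.61−19.70) = -3.17 − 0.91 = -4.08; fold change = 2^4.08 = 16.912
IL9: ΔΔCt = (30.63−19.59) − (29.12−19.70) = 11.04 − 9.42 = 1.62; fold change = 2^-1.62 = 0.325
IL5: ΔΔCt = (26.93−19.59) − (24.64−19.70) = 7.34 − 4.94 = 2.40; fold change = 2^-2.40 = 0.189
HSPA1: ΔΔCt = (29.35−19.59) − (24.04−19.70) = 9.76 − 4.34 = 5.42; fold change = 2^-5.42 = 0.023
HSPA1 has the largest |ΔΔCt| = 5.42.

0.023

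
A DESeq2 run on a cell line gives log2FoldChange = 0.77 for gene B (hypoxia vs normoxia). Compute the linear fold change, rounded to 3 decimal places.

1.705

Fold change = 2^(0.77) = 1.7053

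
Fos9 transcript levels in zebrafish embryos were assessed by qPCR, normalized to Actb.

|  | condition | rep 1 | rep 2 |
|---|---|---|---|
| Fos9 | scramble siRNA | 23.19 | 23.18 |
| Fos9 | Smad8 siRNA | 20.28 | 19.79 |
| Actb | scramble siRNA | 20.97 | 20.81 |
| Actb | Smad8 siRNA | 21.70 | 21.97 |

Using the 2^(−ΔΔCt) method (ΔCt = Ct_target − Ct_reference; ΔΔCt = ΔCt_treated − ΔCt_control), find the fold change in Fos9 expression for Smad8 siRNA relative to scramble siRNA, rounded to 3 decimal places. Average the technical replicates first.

17.089

Mean Ct: Fos9 scramble siRNA 23.185; Fos9 Smad8 siRNA 20.035; Actb scramble siRNA 20.890; Actb Smad8 siRNA 21.835
ΔCt(scramble siRNA) = 23.185 − 20.890 = 2.295
ΔCt(Smad8 siRNA) = 20.035 − 21.835 = -1.800
ΔΔCt = -1.800 − 2.295 = -4.095
Fold change = 2^(−(-4.095)) = 2^4.095 = 17.0890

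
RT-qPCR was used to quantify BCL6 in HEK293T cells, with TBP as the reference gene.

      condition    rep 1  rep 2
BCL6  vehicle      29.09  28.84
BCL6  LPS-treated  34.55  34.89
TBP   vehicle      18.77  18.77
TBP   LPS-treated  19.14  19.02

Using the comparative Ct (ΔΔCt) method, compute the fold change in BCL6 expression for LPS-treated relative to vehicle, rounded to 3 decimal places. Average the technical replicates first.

Mean Ct: BCL6 vehicle 28.965; BCL6 LPS-treated 34.720; TBP vehicle 18.770; TBP LPS-treated 19.080
ΔCt(vehicle) = 28.965 − 18.770 = 10.195
ΔCt(LPS-treated) = 34.720 − 19.080 = 15.640
ΔΔCt = 15.640 − 10.195 = 5.445
Fold change = 2^(−5.445) = 0.0230

0.023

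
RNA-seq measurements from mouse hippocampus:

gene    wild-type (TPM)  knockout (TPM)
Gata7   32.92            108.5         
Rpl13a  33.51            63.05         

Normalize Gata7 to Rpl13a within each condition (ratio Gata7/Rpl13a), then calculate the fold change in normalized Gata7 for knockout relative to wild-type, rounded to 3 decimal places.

Gata7/Rpl13a (wild-type) = 32.92 / 33.51 = 0.98239
Gata7/Rpl13a (knockout) = 108.5 / 63.05 = 1.7209
Fold change = 1.7209 / 0.98239 = 1.7517

1.752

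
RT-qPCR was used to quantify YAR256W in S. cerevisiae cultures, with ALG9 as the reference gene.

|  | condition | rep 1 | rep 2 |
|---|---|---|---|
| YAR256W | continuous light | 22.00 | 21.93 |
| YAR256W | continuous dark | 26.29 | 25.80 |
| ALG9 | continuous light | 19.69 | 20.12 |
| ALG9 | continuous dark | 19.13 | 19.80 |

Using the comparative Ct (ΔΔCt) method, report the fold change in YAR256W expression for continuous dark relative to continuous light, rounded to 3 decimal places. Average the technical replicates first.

0.044

Mean Ct: YAR256W continuous light 21.965; YAR256W continuous dark 26.045; ALG9 continuous light 19.905; ALG9 continuous dark 19.465
ΔCt(continuous light) = 21.965 − 19.905 = 2.060
ΔCt(continuous dark) = 26.045 − 19.465 = 6.580
ΔΔCt = 6.580 − 2.060 = 4.520
Fold change = 2^(−4.520) = 0.0436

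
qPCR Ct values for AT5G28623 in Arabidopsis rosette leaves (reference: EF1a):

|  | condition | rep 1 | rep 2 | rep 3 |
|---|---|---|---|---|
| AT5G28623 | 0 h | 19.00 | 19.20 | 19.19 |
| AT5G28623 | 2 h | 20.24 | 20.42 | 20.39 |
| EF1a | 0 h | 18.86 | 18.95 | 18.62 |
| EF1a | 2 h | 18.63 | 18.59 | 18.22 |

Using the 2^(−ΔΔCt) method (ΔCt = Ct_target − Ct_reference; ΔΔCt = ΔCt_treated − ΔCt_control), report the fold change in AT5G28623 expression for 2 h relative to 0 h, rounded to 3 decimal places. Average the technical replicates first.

0.342

Mean Ct: AT5G28623 0 h 19.130; AT5G28623 2 h 20.350; EF1a 0 h 18.810; EF1a 2 h 18.480
ΔCt(0 h) = 19.130 − 18.810 = 0.320
ΔCt(2 h) = 20.350 − 18.480 = 1.870
ΔΔCt = 1.870 − 0.320 = 1.550
Fold change = 2^(−1.550) = 0.3415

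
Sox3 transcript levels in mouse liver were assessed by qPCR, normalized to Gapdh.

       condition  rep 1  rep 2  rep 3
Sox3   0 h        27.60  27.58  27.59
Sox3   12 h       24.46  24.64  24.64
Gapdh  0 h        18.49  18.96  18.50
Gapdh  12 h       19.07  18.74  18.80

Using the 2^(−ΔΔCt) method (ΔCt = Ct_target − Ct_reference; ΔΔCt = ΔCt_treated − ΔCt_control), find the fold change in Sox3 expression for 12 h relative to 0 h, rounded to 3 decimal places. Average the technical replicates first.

Mean Ct: Sox3 0 h 27.590; Sox3 12 h 24.580; Gapdh 0 h 18.650; Gapdh 12 h 18.870
ΔCt(0 h) = 27.590 − 18.650 = 8.940
ΔCt(12 h) = 24.580 − 18.870 = 5.710
ΔΔCt = 5.710 − 8.940 = -3.230
Fold change = 2^(−(-3.230)) = 2^3.230 = 9.3827

9.383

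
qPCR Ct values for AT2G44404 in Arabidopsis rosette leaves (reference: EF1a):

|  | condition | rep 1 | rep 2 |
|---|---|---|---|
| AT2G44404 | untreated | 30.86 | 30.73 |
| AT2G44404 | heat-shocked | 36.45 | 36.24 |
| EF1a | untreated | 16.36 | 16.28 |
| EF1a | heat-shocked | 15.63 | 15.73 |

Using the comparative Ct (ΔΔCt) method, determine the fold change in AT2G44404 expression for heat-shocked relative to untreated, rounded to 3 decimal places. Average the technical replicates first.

Mean Ct: AT2G44404 untreated 30.795; AT2G44404 heat-shocked 36.345; EF1a untreated 16.320; EF1a heat-shocked 15.680
ΔCt(untreated) = 30.795 − 16.320 = 14.475
ΔCt(heat-shocked) = 36.345 − 15.680 = 20.665
ΔΔCt = 20.665 − 14.475 = 6.190
Fold change = 2^(−6.190) = 0.0137

0.014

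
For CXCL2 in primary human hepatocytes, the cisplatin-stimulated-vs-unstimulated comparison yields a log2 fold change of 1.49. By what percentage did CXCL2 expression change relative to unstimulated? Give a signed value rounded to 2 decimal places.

Fold change = 2^(1.49) = 2.8089
Percent change = (FC − 1) × 100% = (2.8089 − 1) × 100 = 180.89%

180.89%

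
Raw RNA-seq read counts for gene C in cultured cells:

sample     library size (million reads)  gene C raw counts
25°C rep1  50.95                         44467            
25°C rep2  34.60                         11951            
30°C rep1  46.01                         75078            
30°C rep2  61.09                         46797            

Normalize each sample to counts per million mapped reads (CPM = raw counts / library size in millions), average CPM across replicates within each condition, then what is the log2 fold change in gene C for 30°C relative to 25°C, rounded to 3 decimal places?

0.977

CPM(25°C rep1) = 44467 / 50.95 = 872.7576
CPM(25°C rep2) = 11951 / 34.60 = 345.4046
CPM(30°C rep1) = 75078 / 46.01 = 1631.7757
CPM(30°C rep2) = 46797 / 61.09 = 766.0337
mean CPM(25°C) = 609.0811; mean CPM(30°C) = 1198.9047
Fold change = 1198.9047 / 609.0811 = 1.96838
log2(1.96838) = 0.9770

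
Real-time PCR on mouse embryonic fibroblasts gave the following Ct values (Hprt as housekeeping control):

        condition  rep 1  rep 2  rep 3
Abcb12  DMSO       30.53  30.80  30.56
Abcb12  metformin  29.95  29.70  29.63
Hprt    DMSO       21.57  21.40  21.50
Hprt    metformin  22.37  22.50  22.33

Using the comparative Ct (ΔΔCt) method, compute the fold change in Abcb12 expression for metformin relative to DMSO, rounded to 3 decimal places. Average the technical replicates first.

3.434

Mean Ct: Abcb12 DMSO 30.630; Abcb12 metformin 29.760; Hprt DMSO 21.490; Hprt metformin 22.400
ΔCt(DMSO) = 30.630 − 21.490 = 9.140
ΔCt(metformin) = 29.760 − 22.400 = 7.360
ΔΔCt = 7.360 − 9.140 = -1.780
Fold change = 2^(−(-1.780)) = 2^1.780 = 3.4343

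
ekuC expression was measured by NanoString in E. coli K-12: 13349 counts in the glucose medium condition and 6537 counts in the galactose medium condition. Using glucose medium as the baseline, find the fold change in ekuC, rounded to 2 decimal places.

0.49

Fold change = 6537 / 13349 = 0.490
ekuC is downregulated.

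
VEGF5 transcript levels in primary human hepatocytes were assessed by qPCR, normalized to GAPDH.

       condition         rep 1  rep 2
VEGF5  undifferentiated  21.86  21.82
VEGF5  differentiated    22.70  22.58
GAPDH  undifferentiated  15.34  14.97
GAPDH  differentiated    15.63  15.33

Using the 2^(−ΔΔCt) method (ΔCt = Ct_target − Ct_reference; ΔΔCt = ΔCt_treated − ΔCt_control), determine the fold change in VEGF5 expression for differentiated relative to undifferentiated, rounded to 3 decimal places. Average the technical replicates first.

0.719

Mean Ct: VEGF5 undifferentiated 21.840; VEGF5 differentiated 22.640; GAPDH undifferentiated 15.155; GAPDH differentiated 15.480
ΔCt(undifferentiated) = 21.840 − 15.155 = 6.685
ΔCt(differentiated) = 22.640 − 15.480 = 7.160
ΔΔCt = 7.160 − 6.685 = 0.475
Fold change = 2^(−0.475) = 0.7195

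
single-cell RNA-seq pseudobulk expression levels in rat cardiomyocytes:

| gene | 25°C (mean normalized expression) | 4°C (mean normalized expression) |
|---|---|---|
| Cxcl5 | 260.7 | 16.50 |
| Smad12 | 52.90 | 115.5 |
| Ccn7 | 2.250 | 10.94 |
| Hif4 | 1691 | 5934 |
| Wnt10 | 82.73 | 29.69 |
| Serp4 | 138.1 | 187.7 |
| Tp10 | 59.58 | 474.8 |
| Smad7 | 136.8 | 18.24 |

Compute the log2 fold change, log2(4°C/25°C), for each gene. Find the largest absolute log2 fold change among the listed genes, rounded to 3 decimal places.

log2(16.50/260.7) = -3.982  (Cxcl5)
log2(115.5/52.90) = 1.127  (Smad12)
log2(10.94/2.250) = 2.282  (Ccn7)
log2(5934/1691) = 1.811  (Hif4)
log2(29.69/82.73) = -1.478  (Wnt10)
log2(187.7/138.1) = 0.443  (Serp4)
log2(474.8/59.58) = 2.994  (Tp10)
log2(18.24/136.8) = -2.907  (Smad7)
The largest magnitude belongs to Cxcl5.

3.982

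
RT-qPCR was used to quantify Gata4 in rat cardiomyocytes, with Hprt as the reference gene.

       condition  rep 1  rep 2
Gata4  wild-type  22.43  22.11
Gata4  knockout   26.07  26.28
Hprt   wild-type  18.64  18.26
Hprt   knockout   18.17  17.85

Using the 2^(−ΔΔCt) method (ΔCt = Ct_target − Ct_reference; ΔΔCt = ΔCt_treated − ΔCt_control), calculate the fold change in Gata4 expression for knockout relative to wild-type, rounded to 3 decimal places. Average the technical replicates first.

0.049

Mean Ct: Gata4 wild-type 22.270; Gata4 knockout 26.175; Hprt wild-type 18.450; Hprt knockout 18.010
ΔCt(wild-type) = 22.270 − 18.450 = 3.820
ΔCt(knockout) = 26.175 − 18.010 = 8.165
ΔΔCt = 8.165 − 3.820 = 4.345
Fold change = 2^(−4.345) = 0.0492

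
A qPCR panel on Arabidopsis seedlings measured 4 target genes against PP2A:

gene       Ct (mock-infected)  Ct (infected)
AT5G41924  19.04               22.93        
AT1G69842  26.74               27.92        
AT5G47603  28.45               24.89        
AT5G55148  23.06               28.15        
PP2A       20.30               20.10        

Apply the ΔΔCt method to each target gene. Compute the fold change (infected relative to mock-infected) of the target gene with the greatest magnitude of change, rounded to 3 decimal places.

0.026

AT5G41924: ΔΔCt = (22.93−20.10) − (19.04−20.30) = 2.83 − (-1.26) = 4.09; fold change = 2^-4.09 = 0.059
AT1G69842: ΔΔCt = (27.92−20.10) − (26.74−20.30) = 7.82 − 6.44 = 1.38; fold change = 2^-1.38 = 0.384
AT5G47603: ΔΔCt = (24.89−20.10) − (28.45−20.30) = 4.79 − 8.15 = -3.36; fold change = 2^3.36 = 10.267
AT5G55148: ΔΔCt = (28.15−20.10) − (23.06−20.30) = 8.05 − 2.76 = 5.29; fold change = 2^-5.29 = 0.026
AT5G55148 has the largest |ΔΔCt| = 5.29.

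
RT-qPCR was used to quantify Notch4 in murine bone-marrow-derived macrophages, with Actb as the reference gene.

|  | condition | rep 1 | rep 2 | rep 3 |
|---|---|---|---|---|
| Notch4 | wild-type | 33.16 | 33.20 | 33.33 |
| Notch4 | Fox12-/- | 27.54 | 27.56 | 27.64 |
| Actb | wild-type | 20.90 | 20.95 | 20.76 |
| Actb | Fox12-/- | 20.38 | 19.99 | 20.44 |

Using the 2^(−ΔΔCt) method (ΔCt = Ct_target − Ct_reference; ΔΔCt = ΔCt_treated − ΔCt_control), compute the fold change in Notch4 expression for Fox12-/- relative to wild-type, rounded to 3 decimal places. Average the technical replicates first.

33.128

Mean Ct: Notch4 wild-type 33.230; Notch4 Fox12-/- 27.580; Actb wild-type 20.870; Actb Fox12-/- 20.270
ΔCt(wild-type) = 33.230 − 20.870 = 12.360
ΔCt(Fox12-/-) = 27.580 − 20.270 = 7.310
ΔΔCt = 7.310 − 12.360 = -5.050
Fold change = 2^(−(-5.050)) = 2^5.050 = 33.1285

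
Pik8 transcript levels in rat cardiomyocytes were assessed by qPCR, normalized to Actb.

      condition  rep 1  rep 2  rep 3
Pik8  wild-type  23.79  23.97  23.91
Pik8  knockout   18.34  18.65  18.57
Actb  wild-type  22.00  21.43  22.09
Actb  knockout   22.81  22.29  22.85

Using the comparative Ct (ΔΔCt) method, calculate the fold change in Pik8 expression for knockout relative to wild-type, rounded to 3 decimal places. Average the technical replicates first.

72.505

Mean Ct: Pik8 wild-type 23.890; Pik8 knockout 18.520; Actb wild-type 21.840; Actb knockout 22.650
ΔCt(wild-type) = 23.890 − 21.840 = 2.050
ΔCt(knockout) = 18.520 − 22.650 = -4.130
ΔΔCt = -4.130 − 2.050 = -6.180
Fold change = 2^(−(-6.180)) = 2^6.180 = 72.5046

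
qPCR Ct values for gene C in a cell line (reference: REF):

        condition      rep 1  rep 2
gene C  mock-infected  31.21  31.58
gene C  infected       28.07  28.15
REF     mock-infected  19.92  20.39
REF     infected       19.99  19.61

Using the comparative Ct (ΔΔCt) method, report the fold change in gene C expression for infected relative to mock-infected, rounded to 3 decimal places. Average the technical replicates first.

Mean Ct: gene C mock-infected 31.395; gene C infected 28.110; REF mock-infected 20.155; REF infected 19.800
ΔCt(mock-infected) = 31.395 − 20.155 = 11.240
ΔCt(infected) = 28.110 − 19.800 = 8.310
ΔΔCt = 8.310 − 11.240 = -2.930
Fold change = 2^(−(-2.930)) = 2^2.930 = 7.6211

7.621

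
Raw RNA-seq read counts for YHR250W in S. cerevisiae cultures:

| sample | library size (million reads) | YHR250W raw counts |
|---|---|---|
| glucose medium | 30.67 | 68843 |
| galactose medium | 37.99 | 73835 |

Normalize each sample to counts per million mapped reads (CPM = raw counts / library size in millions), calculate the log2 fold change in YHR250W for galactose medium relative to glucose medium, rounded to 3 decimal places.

CPM(glucose medium) = 68843 / 30.67 = 2244.6365
CPM(galactose medium) = 73835 / 37.99 = 1943.5378
Fold change = 1943.5378 / 2244.6365 = 0.86586
log2(0.86586) = -0.2078

-0.208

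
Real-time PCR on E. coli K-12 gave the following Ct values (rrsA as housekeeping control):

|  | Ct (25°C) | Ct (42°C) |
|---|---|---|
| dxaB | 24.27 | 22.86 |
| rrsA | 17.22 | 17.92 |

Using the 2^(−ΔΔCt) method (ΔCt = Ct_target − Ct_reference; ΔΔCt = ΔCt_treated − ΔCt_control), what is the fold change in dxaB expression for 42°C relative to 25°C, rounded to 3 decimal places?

4.317

ΔCt(25°C) = 24.270 − 17.220 = 7.050
ΔCt(42°C) = 22.860 − 17.920 = 4.940
ΔΔCt = 4.940 − 7.050 = -2.110
Fold change = 2^(−(-2.110)) = 2^2.110 = 4.3169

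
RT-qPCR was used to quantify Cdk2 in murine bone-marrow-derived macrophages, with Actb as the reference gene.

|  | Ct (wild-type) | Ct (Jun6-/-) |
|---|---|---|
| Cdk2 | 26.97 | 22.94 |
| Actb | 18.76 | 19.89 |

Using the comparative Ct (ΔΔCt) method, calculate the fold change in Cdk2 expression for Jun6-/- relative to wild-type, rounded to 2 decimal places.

ΔCt(wild-type) = 26.970 − 18.760 = 8.210
ΔCt(Jun6-/-) = 22.940 − 19.890 = 3.050
ΔΔCt = 3.050 − 8.210 = -5.160
Fold change = 2^(−(-5.160)) = 2^5.160 = 35.753

35.75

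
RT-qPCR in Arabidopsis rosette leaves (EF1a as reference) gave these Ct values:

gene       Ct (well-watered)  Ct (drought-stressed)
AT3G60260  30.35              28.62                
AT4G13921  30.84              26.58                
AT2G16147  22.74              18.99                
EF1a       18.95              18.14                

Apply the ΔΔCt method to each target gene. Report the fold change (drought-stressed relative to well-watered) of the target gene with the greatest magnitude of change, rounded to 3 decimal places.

10.928

AT3G60260: ΔΔCt = (28.62−18.14) − (30.35−18.95) = 10.48 − 11.40 = -0.92; fold change = 2^0.92 = 1.892
AT4G13921: ΔΔCt = (26.58−18.14) − (30.84−18.95) = 8.44 − 11.89 = -3.45; fold change = 2^3.45 = 10.928
AT2G16147: ΔΔCt = (18.99−18.14) − (22.74−18.95) = 0.85 − 3.79 = -2.94; fold change = 2^2.94 = 7.674
AT4G13921 has the largest |ΔΔCt| = 3.45.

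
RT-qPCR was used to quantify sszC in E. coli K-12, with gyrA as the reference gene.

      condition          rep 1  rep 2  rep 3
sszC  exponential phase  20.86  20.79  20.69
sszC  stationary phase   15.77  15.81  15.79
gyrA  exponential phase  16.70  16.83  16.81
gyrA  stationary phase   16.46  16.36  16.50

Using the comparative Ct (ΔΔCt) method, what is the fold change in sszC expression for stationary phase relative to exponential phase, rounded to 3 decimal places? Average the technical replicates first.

25.107

Mean Ct: sszC exponential phase 20.780; sszC stationary phase 15.790; gyrA exponential phase 16.780; gyrA stationary phase 16.440
ΔCt(exponential phase) = 20.780 − 16.780 = 4.000
ΔCt(stationary phase) = 15.790 − 16.440 = -0.650
ΔΔCt = -0.650 − 4.000 = -4.650
Fold change = 2^(−(-4.650)) = 2^4.650 = 25.1067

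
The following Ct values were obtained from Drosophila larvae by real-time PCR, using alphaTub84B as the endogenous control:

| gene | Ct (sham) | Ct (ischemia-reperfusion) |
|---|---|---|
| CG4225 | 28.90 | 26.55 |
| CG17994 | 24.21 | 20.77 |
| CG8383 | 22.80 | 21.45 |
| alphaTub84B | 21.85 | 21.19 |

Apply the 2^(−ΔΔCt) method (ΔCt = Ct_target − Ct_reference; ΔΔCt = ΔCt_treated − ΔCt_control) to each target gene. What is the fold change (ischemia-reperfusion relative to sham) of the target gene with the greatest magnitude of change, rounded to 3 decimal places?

CG4225: ΔΔCt = (26.55−21.19) − (28.90−21.85) = 5.36 − 7.05 = -1.69; fold change = 2^1.69 = 3.227
CG17994: ΔΔCt = (20.77−21.19) − (24.21−21.85) = -0.42 − 2.36 = -2.78; fold change = 2^2.78 = 6.869
CG8383: ΔΔCt = (21.45−21.19) − (22.80−21.85) = 0.26 − 0.95 = -0.69; fold change = 2^0.69 = 1.613
CG17994 has the largest |ΔΔCt| = 2.78.

6.869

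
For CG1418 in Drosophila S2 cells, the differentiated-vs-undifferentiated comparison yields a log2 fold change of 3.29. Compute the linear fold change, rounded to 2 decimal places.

9.78

Fold change = 2^(3.29) = 9.781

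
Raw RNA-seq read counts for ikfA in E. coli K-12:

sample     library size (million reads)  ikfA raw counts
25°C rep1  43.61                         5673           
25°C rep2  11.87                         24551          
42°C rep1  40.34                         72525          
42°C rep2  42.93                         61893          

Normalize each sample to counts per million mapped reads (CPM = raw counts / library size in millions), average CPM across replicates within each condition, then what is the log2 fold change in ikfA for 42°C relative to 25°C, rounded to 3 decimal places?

0.559

CPM(25°C rep1) = 5673 / 43.61 = 130.0848
CPM(25°C rep2) = 24551 / 11.87 = 2068.3235
CPM(42°C rep1) = 72525 / 40.34 = 1797.8433
CPM(42°C rep2) = 61893 / 42.93 = 1441.7191
mean CPM(25°C) = 1099.2042; mean CPM(42°C) = 1619.7812
Fold change = 1619.7812 / 1099.2042 = 1.47359
log2(1.47359) = 0.5593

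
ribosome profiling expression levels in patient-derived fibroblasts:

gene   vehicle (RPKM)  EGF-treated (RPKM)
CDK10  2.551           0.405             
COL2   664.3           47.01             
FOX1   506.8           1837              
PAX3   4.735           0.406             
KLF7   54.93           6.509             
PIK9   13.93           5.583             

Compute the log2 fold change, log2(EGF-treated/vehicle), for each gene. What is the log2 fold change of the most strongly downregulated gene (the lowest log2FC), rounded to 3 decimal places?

log2(0.405/2.551) = -2.655  (CDK10)
log2(47.01/664.3) = -3.821  (COL2)
log2(1837/506.8) = 1.858  (FOX1)
log2(0.406/4.735) = -3.544  (PAX3)
log2(6.509/54.93) = -3.077  (KLF7)
log2(5.583/13.93) = -1.319  (PIK9)
COL2 is most strongly downregulated.

-3.821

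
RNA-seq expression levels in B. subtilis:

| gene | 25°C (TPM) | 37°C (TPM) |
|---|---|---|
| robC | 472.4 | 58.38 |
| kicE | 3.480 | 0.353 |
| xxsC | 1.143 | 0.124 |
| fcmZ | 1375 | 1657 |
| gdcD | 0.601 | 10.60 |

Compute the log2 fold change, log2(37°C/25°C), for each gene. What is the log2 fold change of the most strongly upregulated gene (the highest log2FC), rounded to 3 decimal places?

log2(58.38/472.4) = -3.016  (robC)
log2(0.353/3.480) = -3.301  (kicE)
log2(0.124/1.143) = -3.204  (xxsC)
log2(1657/1375) = 0.269  (fcmZ)
log2(10.60/0.601) = 4.141  (gdcD)
gdcD is most strongly upregulated.

4.141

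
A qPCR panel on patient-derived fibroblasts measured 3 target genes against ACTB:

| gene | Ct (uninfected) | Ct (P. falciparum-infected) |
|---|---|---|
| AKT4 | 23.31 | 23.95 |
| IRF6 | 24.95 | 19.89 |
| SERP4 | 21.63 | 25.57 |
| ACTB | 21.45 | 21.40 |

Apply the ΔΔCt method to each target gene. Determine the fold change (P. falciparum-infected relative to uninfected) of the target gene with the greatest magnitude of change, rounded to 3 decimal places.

AKT4: ΔΔCt = (23.95−21.40) − (23.31−21.45) = 2.55 − 1.86 = 0.69; fold change = 2^-0.69 = 0.620
IRF6: ΔΔCt = (19.89−21.40) − (24.95−21.45) = -1.51 − 3.50 = -5.01; fold change = 2^5.01 = 32.223
SERP4: ΔΔCt = (25.57−21.40) − (21.63−21.45) = 4.17 − 0.18 = 3.99; fold change = 2^-3.99 = 0.063
IRF6 has the largest |ΔΔCt| = 5.01.

32.223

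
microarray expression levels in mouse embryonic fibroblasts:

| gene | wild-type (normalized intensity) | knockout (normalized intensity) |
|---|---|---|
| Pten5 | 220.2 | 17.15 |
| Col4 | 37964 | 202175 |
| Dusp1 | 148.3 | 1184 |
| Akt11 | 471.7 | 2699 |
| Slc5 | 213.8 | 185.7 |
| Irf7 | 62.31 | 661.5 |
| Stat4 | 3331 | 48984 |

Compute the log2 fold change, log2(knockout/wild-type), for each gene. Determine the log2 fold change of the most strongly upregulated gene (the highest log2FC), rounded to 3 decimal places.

log2(17.15/220.2) = -3.683  (Pten5)
log2(202175/37964) = 2.413  (Col4)
log2(1184/148.3) = 2.997  (Dusp1)
log2(2699/471.7) = 2.516  (Akt11)
log2(185.7/213.8) = -0.203  (Slc5)
log2(661.5/62.31) = 3.408  (Irf7)
log2(48984/3331) = 3.878  (Stat4)
Stat4 is most strongly upregulated.

3.878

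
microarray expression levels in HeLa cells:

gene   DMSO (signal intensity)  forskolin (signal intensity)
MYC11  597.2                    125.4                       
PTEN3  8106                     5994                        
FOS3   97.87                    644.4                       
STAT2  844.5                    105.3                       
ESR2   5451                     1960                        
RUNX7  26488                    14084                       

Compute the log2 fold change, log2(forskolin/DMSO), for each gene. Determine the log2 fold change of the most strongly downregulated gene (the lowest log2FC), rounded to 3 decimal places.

log2(125.4/597.2) = -2.252  (MYC11)
log2(5994/8106) = -0.435  (PTEN3)
log2(644.4/97.87) = 2.719  (FOS3)
log2(105.3/844.5) = -3.004  (STAT2)
log2(1960/5451) = -1.476  (ESR2)
log2(14084/26488) = -0.911  (RUNX7)
STAT2 is most strongly downregulated.

-3.004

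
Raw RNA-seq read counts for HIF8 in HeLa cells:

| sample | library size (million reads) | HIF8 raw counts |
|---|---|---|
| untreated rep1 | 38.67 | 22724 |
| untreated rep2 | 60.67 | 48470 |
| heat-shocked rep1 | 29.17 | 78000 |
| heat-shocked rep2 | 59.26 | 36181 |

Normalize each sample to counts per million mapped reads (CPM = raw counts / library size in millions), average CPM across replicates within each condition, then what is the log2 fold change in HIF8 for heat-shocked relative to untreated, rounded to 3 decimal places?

CPM(untreated rep1) = 22724 / 38.67 = 587.6390
CPM(untreated rep2) = 48470 / 60.67 = 798.9121
CPM(heat-shocked rep1) = 78000 / 29.17 = 2673.9801
CPM(heat-shocked rep2) = 36181 / 59.26 = 610.5467
mean CPM(untreated) = 693.2756; mean CPM(heat-shocked) = 1642.2634
Fold change = 1642.2634 / 693.2756 = 2.36885
log2(2.36885) = 1.2442

1.244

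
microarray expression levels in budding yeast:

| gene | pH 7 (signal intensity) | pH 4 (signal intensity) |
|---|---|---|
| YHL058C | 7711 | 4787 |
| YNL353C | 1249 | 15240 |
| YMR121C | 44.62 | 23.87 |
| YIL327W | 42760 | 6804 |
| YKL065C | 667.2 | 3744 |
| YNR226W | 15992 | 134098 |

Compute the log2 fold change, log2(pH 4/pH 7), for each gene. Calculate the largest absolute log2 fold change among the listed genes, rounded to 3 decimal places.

3.609

log2(4787/7711) = -0.688  (YHL058C)
log2(15240/1249) = 3.609  (YNL353C)
log2(23.87/44.62) = -0.902  (YMR121C)
log2(6804/42760) = -2.652  (YIL327W)
log2(3744/667.2) = 2.488  (YKL065C)
log2(134098/15992) = 3.068  (YNR226W)
The largest magnitude belongs to YNL353C.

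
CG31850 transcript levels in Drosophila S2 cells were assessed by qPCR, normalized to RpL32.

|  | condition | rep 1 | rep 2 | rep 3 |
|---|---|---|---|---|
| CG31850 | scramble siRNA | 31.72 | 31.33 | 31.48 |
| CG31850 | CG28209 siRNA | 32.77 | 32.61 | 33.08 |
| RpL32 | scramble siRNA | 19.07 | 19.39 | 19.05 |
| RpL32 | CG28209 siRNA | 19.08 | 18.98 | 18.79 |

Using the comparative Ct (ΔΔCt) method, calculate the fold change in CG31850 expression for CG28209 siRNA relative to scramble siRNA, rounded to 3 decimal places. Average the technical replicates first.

Mean Ct: CG31850 scramble siRNA 31.510; CG31850 CG28209 siRNA 32.820; RpL32 scramble siRNA 19.170; RpL32 CG28209 siRNA 18.950
ΔCt(scramble siRNA) = 31.510 − 19.170 = 12.340
ΔCt(CG28209 siRNA) = 32.820 − 18.950 = 13.870
ΔΔCt = 13.870 − 12.340 = 1.530
Fold change = 2^(−1.530) = 0.3463

0.346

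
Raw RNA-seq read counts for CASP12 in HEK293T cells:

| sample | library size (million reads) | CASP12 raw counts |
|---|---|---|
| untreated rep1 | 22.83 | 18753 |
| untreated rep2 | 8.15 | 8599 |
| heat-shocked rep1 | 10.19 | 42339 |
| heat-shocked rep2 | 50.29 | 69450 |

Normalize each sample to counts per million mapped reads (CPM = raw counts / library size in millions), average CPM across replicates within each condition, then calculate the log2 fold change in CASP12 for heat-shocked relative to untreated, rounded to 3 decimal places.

1.561

CPM(untreated rep1) = 18753 / 22.83 = 821.4192
CPM(untreated rep2) = 8599 / 8.15 = 1055.0920
CPM(heat-shocked rep1) = 42339 / 10.19 = 4154.9558
CPM(heat-shocked rep2) = 69450 / 50.29 = 1380.9903
mean CPM(untreated) = 938.2556; mean CPM(heat-shocked) = 2767.9730
Fold change = 2767.9730 / 938.2556 = 2.95013
log2(2.95013) = 1.5608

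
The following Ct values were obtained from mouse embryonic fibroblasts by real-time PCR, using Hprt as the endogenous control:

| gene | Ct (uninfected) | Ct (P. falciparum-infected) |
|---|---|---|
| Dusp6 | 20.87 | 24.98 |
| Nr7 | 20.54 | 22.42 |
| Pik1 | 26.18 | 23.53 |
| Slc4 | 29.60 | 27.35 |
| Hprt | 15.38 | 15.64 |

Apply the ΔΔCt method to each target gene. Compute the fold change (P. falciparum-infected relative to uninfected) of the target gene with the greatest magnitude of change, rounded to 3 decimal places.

0.069

Dusp6: ΔΔCt = (24.98−15.64) − (20.87−15.38) = 9.34 − 5.49 = 3.85; fold change = 2^-3.85 = 0.069
Nr7: ΔΔCt = (22.42−15.64) − (20.54−15.38) = 6.78 − 5.16 = 1.62; fold change = 2^-1.62 = 0.325
Pik1: ΔΔCt = (23.53−15.64) − (26.18−15.38) = 7.89 − 10.80 = -2.91; fold change = 2^2.91 = 7.516
Slc4: ΔΔCt = (27.35−15.64) − (29.60−15.38) = 11.71 − 14.22 = -2.51; fold change = 2^2.51 = 5.696
Dusp6 has the largest |ΔΔCt| = 3.85.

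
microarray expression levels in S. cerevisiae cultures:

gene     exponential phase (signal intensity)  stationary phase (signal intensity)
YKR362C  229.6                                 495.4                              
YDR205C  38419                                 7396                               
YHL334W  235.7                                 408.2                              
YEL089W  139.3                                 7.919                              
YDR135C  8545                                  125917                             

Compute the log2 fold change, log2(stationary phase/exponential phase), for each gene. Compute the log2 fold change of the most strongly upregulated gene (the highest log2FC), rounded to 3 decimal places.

log2(495.4/229.6) = 1.109  (YKR362C)
log2(7396/38419) = -2.377  (YDR205C)
log2(408.2/235.7) = 0.792  (YHL334W)
log2(7.919/139.3) = -4.137  (YEL089W)
log2(125917/8545) = 3.881  (YDR135C)
YDR135C is most strongly upregulated.

3.881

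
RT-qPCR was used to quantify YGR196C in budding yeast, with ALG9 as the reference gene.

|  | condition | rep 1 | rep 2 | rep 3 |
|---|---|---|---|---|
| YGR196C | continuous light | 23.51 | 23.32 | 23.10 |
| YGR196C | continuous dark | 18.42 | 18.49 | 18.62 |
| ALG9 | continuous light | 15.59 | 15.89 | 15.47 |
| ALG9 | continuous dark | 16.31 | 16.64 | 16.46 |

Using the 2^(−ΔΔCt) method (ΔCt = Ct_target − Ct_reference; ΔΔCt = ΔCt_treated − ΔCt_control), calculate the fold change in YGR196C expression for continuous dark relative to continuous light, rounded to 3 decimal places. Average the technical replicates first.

Mean Ct: YGR196C continuous light 23.310; YGR196C continuous dark 18.510; ALG9 continuous light 15.650; ALG9 continuous dark 16.470
ΔCt(continuous light) = 23.310 − 15.650 = 7.660
ΔCt(continuous dark) = 18.510 − 16.470 = 2.040
ΔΔCt = 2.040 − 7.660 = -5.620
Fold change = 2^(−(-5.620)) = 2^5.620 = 49.1800

49.180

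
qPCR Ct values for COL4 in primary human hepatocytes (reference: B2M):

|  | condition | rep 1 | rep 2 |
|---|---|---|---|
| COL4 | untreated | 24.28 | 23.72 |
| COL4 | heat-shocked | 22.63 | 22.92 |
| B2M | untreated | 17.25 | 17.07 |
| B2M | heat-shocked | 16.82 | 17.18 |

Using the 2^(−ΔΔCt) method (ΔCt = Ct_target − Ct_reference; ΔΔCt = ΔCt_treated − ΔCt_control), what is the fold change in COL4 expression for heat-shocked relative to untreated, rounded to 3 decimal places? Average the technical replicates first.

2.092

Mean Ct: COL4 untreated 24.000; COL4 heat-shocked 22.775; B2M untreated 17.160; B2M heat-shocked 17.000
ΔCt(untreated) = 24.000 − 17.160 = 6.840
ΔCt(heat-shocked) = 22.775 − 17.000 = 5.775
ΔΔCt = 5.775 − 6.840 = -1.065
Fold change = 2^(−(-1.065)) = 2^1.065 = 2.0922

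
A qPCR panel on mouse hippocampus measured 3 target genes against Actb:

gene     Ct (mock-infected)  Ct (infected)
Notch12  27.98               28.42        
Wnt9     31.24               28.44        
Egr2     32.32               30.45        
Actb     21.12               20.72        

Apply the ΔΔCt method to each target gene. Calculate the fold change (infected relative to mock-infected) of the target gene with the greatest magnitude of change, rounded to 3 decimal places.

5.278

Notch12: ΔΔCt = (28.42−20.72) − (27.98−21.12) = 7.70 − 6.86 = 0.84; fold change = 2^-0.84 = 0.559
Wnt9: ΔΔCt = (28.44−20.72) − (31.24−21.12) = 7.72 − 10.12 = -2.40; fold change = 2^2.40 = 5.278
Egr2: ΔΔCt = (30.45−20.72) − (32.32−21.12) = 9.73 − 11.20 = -1.47; fold change = 2^1.47 = 2.770
Wnt9 has the largest |ΔΔCt| = 2.40.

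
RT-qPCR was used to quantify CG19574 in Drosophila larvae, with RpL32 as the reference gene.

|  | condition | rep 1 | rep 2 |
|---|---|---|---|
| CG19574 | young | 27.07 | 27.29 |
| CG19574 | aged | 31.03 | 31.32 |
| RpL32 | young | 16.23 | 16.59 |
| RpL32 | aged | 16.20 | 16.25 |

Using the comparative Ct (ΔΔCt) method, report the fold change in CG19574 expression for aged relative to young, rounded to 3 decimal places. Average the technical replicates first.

Mean Ct: CG19574 young 27.180; CG19574 aged 31.175; RpL32 young 16.410; RpL32 aged 16.225
ΔCt(young) = 27.180 − 16.410 = 10.770
ΔCt(aged) = 31.175 − 16.225 = 14.950
ΔΔCt = 14.950 − 10.770 = 4.180
Fold change = 2^(−4.180) = 0.0552

0.055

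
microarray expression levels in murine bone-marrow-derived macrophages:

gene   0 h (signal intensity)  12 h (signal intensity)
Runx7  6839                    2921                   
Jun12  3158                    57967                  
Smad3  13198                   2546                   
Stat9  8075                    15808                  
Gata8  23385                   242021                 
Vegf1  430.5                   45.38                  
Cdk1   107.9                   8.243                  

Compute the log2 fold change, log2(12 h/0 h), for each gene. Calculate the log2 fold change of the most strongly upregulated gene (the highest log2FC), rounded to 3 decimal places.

log2(2921/6839) = -1.227  (Runx7)
log2(57967/3158) = 4.198  (Jun12)
log2(2546/13198) = -2.374  (Smad3)
log2(15808/8075) = 0.969  (Stat9)
log2(242021/23385) = 3.371  (Gata8)
log2(45.38/430.5) = -3.246  (Vegf1)
log2(8.243/107.9) = -3.710  (Cdk1)
Jun12 is most strongly upregulated.

4.198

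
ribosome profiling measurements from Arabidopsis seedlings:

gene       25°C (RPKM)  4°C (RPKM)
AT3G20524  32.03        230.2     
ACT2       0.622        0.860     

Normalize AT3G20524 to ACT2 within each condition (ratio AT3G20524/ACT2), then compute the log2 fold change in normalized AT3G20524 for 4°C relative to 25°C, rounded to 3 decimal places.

AT3G20524/ACT2 (25°C) = 32.03 / 0.622 = 51.495
AT3G20524/ACT2 (4°C) = 230.2 / 0.860 = 267.67
Fold change = 267.67 / 51.495 = 5.1980
log2(5.1980) = 2.3780

2.378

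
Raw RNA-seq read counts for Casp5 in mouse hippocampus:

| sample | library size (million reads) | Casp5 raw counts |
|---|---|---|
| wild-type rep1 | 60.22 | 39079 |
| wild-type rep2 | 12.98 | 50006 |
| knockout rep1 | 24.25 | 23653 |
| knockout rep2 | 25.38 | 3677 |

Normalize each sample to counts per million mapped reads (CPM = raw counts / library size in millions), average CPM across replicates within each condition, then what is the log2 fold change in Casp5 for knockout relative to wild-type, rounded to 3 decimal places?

-2.007

CPM(wild-type rep1) = 39079 / 60.22 = 648.9372
CPM(wild-type rep2) = 50006 / 12.98 = 3852.5424
CPM(knockout rep1) = 23653 / 24.25 = 975.3814
CPM(knockout rep2) = 3677 / 25.38 = 144.8779
mean CPM(wild-type) = 2250.7398; mean CPM(knockout) = 560.1296
Fold change = 560.1296 / 2250.7398 = 0.24886
log2(0.24886) = -2.0066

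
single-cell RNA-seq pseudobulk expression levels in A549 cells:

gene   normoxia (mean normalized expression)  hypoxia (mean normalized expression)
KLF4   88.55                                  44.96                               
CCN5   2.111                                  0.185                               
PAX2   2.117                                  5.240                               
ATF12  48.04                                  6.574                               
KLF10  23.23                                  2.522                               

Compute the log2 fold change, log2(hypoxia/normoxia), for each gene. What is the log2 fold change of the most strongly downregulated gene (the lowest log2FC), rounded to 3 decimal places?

log2(44.96/88.55) = -0.978  (KLF4)
log2(0.185/2.111) = -3.512  (CCN5)
log2(5.240/2.117) = 1.308  (PAX2)
log2(6.574/48.04) = -2.869  (ATF12)
log2(2.522/23.23) = -3.203  (KLF10)
CCN5 is most strongly downregulated.

-3.512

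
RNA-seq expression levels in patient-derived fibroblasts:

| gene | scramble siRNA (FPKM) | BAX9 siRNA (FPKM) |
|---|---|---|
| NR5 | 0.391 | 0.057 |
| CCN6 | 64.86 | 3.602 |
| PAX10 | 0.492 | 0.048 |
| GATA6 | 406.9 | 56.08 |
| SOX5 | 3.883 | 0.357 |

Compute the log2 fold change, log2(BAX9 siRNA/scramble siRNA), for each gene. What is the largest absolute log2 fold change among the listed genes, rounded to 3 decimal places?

log2(0.057/0.391) = -2.778  (NR5)
log2(3.602/64.86) = -4.170  (CCN6)
log2(0.048/0.492) = -3.358  (PAX10)
log2(56.08/406.9) = -2.859  (GATA6)
log2(0.357/3.883) = -3.443  (SOX5)
The largest magnitude belongs to CCN6.

4.170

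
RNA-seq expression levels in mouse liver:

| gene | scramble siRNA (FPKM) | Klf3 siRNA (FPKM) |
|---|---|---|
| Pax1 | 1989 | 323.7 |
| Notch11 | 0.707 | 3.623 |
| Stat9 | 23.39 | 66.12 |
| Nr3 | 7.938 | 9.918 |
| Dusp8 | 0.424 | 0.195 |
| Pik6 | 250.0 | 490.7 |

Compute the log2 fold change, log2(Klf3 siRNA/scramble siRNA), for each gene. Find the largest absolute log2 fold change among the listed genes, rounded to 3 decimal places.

log2(323.7/1989) = -2.619  (Pax1)
log2(3.623/0.707) = 2.357  (Notch11)
log2(66.12/23.39) = 1.499  (Stat9)
log2(9.918/7.938) = 0.321  (Nr3)
log2(0.195/0.424) = -1.121  (Dusp8)
log2(490.7/250.0) = 0.973  (Pik6)
The largest magnitude belongs to Pax1.

2.619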